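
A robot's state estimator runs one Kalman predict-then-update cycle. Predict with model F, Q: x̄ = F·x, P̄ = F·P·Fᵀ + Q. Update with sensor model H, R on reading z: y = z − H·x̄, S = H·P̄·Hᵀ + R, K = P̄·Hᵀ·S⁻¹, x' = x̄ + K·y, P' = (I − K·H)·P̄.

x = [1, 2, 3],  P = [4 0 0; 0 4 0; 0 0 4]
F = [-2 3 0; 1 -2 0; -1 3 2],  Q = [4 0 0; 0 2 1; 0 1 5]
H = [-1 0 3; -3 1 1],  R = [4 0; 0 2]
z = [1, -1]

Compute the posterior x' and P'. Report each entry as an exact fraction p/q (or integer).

x̄ = F·x = [4, -3, 11]
P̄ = F·P·Fᵀ + Q = [56 -32 44; -32 22 -27; 44 -27 61]
y = z − H·x̄ = [-28, 3]
S = H·P̄·Hᵀ + R = [345 -138; -138 463]
K = P̄·Hᵀ·S⁻¹ = [13660/140691 -628/2039; -10129/140691 357/2039; 50833/140691 -212/2039]
x' = x̄ + K·y = [50288/140691, -64562/140691, 80393/140691]
P' = (I − K·H)·P̄ = [80744/140691 110440/140691 45128/140691; 110440/140691 357278/140691 23308/140691; 45128/140691 23308/140691 82820/140691]

x' = [50288/140691, -64562/140691, 80393/140691]
P' = [80744/140691 110440/140691 45128/140691; 110440/140691 357278/140691 23308/140691; 45128/140691 23308/140691 82820/140691]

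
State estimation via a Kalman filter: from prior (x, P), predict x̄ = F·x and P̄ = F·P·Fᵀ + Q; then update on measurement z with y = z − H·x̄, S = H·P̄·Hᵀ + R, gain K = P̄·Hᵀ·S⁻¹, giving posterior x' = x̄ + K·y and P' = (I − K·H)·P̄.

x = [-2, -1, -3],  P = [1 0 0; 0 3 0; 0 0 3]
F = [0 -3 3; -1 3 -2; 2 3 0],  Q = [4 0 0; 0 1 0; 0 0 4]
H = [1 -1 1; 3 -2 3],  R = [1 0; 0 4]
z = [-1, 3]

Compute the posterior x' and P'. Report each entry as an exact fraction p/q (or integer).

x̄ = F·x = [-6, 5, -7]
P̄ = F·P·Fᵀ + Q = [58 -45 -27; -45 41 25; -27 25 35]
y = z − H·x̄ = [17, 52]
S = H·P̄·Hᵀ + R = [121 299; 299 759]
K = P̄·Hᵀ·S⁻¹ = [129/106 -581/2438; -167/106 1057/2438; -223/106 1937/2438]
x' = x̄ + K·y = [5599/2438, 1857/2438, -3535/2438]
P' = (I − K·H)·P̄ = [22235/2438 -11225/2438 -30493/2438; -11225/2438 15751/2438 23135/2438; -30493/2438 23135/2438 48499/2438]

x' = [5599/2438, 1857/2438, -3535/2438]
P' = [22235/2438 -11225/2438 -30493/2438; -11225/2438 15751/2438 23135/2438; -30493/2438 23135/2438 48499/2438]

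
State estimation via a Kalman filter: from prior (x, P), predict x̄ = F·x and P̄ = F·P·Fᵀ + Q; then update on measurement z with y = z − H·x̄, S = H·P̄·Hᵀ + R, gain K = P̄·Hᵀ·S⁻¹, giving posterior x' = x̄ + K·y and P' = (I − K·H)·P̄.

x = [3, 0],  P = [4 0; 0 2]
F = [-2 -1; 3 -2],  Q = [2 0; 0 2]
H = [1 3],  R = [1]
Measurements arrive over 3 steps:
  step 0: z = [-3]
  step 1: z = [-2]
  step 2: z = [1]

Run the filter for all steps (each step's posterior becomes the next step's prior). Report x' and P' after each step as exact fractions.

step 0: x̄ = F·x = [-6, 9]
step 0: P̄ = F·P·Fᵀ + Q = [20 -20; -20 46]
step 0: y = z − H·x̄ = [-24]
step 0: S = H·P̄·Hᵀ + R = [315]
step 0: K = P̄·Hᵀ·S⁻¹ = [-8/63; 118/315]
step 0: x' = x̄ + K·y = [-62/21, 1/105]
step 0: P' = (I − K·H)·P̄ = [940/63 -316/63; -316/63 566/315]
step 1: x̄ = F·x = [619/105, -932/105]
step 1: P̄ = F·P·Fᵀ + Q = [13676/315 -28648/315; -28648/315 64154/315]
step 1: y = z − H·x̄ = [281/15]
step 1: S = H·P̄·Hᵀ + R = [59927/45]
step 1: K = P̄·Hᵀ·S⁻¹ = [-10324/59927; 23402/59927]
step 1: x' = x̄ + K·y = [159881/59927, -93526/59927]
step 1: P' = (I − K·H)·P̄ = [233228/59927 -81184/59927; -81184/59927 34862/59927]
step 2: x̄ = F·x = [-226236/59927, 666695/59927]
step 2: P̄ = F·P·Fᵀ + Q = [762892/59927 -1410828/59927; -1410828/59927 3332562/59927]
step 2: y = z − H·x̄ = [-34978/1223]
step 2: S = H·P̄·Hᵀ + R = [456141/1223]
step 2: K = P̄·Hᵀ·S⁻¹ = [-70808/456141; 58414/152047]
step 2: x' = x̄ + K·y = [43300/65163, 20891/152047]
step 2: P' = (I − K·H)·P̄ = [1707268/456141 -197564/152047; -197564/152047 85326/152047]

step 0: x' = [-62/21, 1/105], P' = [940/63 -316/63; -316/63 566/315]
step 1: x' = [159881/59927, -93526/59927], P' = [233228/59927 -81184/59927; -81184/59927 34862/59927]
step 2: x' = [43300/65163, 20891/152047], P' = [1707268/456141 -197564/152047; -197564/152047 85326/152047]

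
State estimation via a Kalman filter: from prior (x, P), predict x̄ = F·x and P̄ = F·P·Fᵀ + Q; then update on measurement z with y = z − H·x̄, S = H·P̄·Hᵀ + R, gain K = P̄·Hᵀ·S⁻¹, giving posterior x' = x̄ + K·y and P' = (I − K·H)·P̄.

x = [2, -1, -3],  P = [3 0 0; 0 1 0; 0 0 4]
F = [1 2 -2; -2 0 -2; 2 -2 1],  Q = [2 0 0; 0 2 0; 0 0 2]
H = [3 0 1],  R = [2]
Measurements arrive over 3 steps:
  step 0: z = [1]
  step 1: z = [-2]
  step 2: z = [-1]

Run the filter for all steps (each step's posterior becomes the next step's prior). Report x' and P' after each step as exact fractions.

step 0: x' = [-34/71, 226/213, 559/213], P' = [188/71 480/71 -518/71; 480/71 6290/213 -4300/213; -518/71 -4300/213 4670/213]
step 1: x' = [24691/135869, -434807/135869, -693597/271738], P' = [339906/135869 -148568/135869 -908724/135869; -148568/135869 897790/135869 477674/135869; -908724/135869 477674/135869 2664715/135869]
step 2: x' = [-199183997/112855803, 496546712/112855803, 485204365/112855803], P' = [330151852/112855803 -276730708/112855803 -911861576/112855803; -276730708/112855803 1042154254/112855803 871422608/112855803; -911861576/112855803 871422608/112855803 2724970918/112855803]

step 0: x̄ = F·x = [6, 2, 3]
step 0: P̄ = F·P·Fᵀ + Q = [25 10 -6; 10 30 -20; -6 -20 22]
step 0: y = z − H·x̄ = [-20]
step 0: S = H·P̄·Hᵀ + R = [213]
step 0: K = P̄·Hᵀ·S⁻¹ = [23/71; 10/213; 4/213]
step 0: x' = x̄ + K·y = [-34/71, 226/213, 559/213]
step 0: P' = (I − K·H)·P̄ = [188/71 480/71 -518/71; 480/71 6290/213 -4300/213; -518/71 -4300/213 4670/213]
step 1: x̄ = F·x = [-256/71, -914/213, -97/213]
step 1: P̄ = F·P·Fᵀ + Q = [30402/71 8628/71 -17210/71; 8628/71 8930/213 -13712/213; -17210/71 -13712/213 31976/213]
step 1: y = z − H·x̄ = [1975/213]
step 1: S = H·P̄·Hᵀ + R = [543476/213]
step 1: K = P̄·Hᵀ·S⁻¹ = [55497/135869; 15985/135869; -61457/271738]
step 1: x' = x̄ + K·y = [24691/135869, -434807/135869, -693597/271738]
step 1: P' = (I − K·H)·P̄ = [339906/135869 -148568/135869 -908724/135869; -148568/135869 897790/135869 477674/135869; -908724/135869 477674/135869 2664715/135869]
step 2: x̄ = F·x = [-151326/135869, 644215/135869, 1144395/271738]
step 2: P̄ = F·P·Fᵀ + Q = [14080896/135869 6845176/135869 -2945698/135869; 6845176/135869 5020430/135869 79714/135869; -2945698/135869 79714/135869 3530189/135869]
step 2: y = z − H·x̄ = [-508177/271738]
step 2: S = H·P̄·Hᵀ + R = [112855803/135869]
step 2: K = P̄·Hᵀ·S⁻¹ = [39296990/112855803; 20615242/112855803; -5306905/112855803]
step 2: x' = x̄ + K·y = [-199183997/112855803, 496546712/112855803, 485204365/112855803]
step 2: P' = (I − K·H)·P̄ = [330151852/112855803 -276730708/112855803 -911861576/112855803; -276730708/112855803 1042154254/112855803 871422608/112855803; -911861576/112855803 871422608/112855803 2724970918/112855803]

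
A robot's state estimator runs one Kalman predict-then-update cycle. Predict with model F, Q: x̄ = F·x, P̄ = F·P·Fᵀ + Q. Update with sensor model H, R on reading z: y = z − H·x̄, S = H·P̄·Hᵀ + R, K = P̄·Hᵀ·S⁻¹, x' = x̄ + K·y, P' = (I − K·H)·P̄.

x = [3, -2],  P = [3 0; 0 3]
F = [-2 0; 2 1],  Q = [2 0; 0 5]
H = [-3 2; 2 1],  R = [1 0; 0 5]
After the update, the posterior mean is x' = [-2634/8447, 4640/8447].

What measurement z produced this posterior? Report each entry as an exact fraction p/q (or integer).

z = [2, 1]

x̄ = F·x = [-6, 4]
P̄ = F·P·Fᵀ + Q = [14 -12; -12 20]
S = H·P̄·Hᵀ + R = [351 -56; -56 33]
K = P̄·Hᵀ·S⁻¹ = [-1282/8447 1920/8447; 2284/8447 2852/8447]
x' − x̄ = [48048/8447, -29148/8447] = K·y
y = (KᵀK)⁻¹·Kᵀ·(x' − x̄) = [-24, 9]
z = y + H·x̄ = [-24, 9] + [26, -8] = [2, 1]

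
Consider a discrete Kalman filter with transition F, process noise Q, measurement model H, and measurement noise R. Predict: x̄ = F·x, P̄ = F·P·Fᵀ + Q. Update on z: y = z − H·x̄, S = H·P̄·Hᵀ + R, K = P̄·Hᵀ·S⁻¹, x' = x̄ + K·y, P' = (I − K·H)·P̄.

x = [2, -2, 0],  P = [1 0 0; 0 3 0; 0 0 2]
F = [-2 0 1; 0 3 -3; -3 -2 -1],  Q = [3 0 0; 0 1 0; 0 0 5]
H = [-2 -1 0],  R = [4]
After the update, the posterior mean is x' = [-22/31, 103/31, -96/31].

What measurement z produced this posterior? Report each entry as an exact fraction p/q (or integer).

z = [-3]

x̄ = F·x = [-4, -6, -2]
P̄ = F·P·Fᵀ + Q = [9 -6 4; -6 46 -12; 4 -12 28]
S = H·P̄·Hᵀ + R = [62]
K = P̄·Hᵀ·S⁻¹ = [-6/31; -17/31; 2/31]
x' − x̄ = [102/31, 289/31, -34/31] = K·y
y = (KᵀK)⁻¹·Kᵀ·(x' − x̄) = [-17]
z = y + H·x̄ = [-17] + [14] = [-3]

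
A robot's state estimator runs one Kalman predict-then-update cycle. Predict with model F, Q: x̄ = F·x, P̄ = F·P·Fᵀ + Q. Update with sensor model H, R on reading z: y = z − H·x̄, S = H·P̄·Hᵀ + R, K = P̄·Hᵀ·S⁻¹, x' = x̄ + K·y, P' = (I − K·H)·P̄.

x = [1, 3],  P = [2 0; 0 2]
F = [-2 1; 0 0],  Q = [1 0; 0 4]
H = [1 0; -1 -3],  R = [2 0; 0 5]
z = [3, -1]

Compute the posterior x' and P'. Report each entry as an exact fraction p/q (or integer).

x̄ = F·x = [1, 0]
P̄ = F·P·Fᵀ + Q = [11 0; 0 4]
y = z − H·x̄ = [2, 0]
S = H·P̄·Hᵀ + R = [13 -11; -11 52]
K = P̄·Hᵀ·S⁻¹ = [451/555 -22/555; -44/185 -52/185]
x' = x̄ + K·y = [1457/555, -88/185]
P' = (I − K·H)·P̄ = [902/555 -88/185; -88/185 116/185]

x' = [1457/555, -88/185]
P' = [902/555 -88/185; -88/185 116/185]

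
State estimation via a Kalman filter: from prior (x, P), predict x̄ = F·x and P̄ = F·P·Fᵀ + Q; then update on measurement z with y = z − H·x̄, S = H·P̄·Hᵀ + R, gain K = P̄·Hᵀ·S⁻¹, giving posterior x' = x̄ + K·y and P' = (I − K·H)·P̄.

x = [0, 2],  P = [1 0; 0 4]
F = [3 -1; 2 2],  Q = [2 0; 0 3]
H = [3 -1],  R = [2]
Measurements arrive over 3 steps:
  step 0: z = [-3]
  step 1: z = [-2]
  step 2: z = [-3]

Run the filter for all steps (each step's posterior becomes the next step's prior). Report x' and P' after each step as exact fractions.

step 0: x' = [-15/172, 485/172], P' = [371/172 1019/172; 1019/172 3115/172]
step 1: x' = [-2107/956, -63949/14340], P' = [1521/478 4497/478; 4497/478 213563/7170]
step 2: x' = [-5135373/1900070, -9847439/1900070], P' = [2994694/950035 8878142/950035; 8878142/950035 28202336/950035]

step 0: x̄ = F·x = [-2, 4]
step 0: P̄ = F·P·Fᵀ + Q = [15 -2; -2 23]
step 0: y = z − H·x̄ = [7]
step 0: S = H·P̄·Hᵀ + R = [172]
step 0: K = P̄·Hᵀ·S⁻¹ = [47/172; -29/172]
step 0: x' = x̄ + K·y = [-15/172, 485/172]
step 0: P' = (I − K·H)·P̄ = [371/172 1019/172; 1019/172 3115/172]
step 1: x̄ = F·x = [-265/86, 235/43]
step 1: P̄ = F·P·Fᵀ + Q = [171/43 18/43; 18/43 5653/43]
step 1: y = z − H·x̄ = [1093/86]
step 1: S = H·P̄·Hᵀ + R = [7170/43]
step 1: K = P̄·Hᵀ·S⁻¹ = [33/478; -5599/7170]
step 1: x' = x̄ + K·y = [-2107/956, -63949/14340]
step 1: P' = (I − K·H)·P̄ = [1521/478 4497/478; 4497/478 213563/7170]
step 2: x̄ = F·x = [-15433/7170, -47777/3585]
step 2: P̄ = F·P·Fᵀ + Q = [14254/3585 -10208/3585; -10208/3585 753331/3585]
step 2: y = z − H·x̄ = [-14153/1434]
step 2: S = H·P̄·Hᵀ + R = [190007/717]
step 2: K = P̄·Hᵀ·S⁻¹ = [10594/190007; -156791/190007]
step 2: x' = x̄ + K·y = [-5135373/1900070, -9847439/1900070]
step 2: P' = (I − K·H)·P̄ = [2994694/950035 8878142/950035; 8878142/950035 28202336/950035]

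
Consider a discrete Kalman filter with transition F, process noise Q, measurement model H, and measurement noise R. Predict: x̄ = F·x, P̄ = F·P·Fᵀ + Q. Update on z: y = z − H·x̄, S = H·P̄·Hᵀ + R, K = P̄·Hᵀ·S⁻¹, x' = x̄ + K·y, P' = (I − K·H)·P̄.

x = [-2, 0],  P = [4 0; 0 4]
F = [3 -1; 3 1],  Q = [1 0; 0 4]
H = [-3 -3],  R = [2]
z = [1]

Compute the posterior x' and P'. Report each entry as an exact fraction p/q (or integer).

x' = [-393/1343, -78/1343]
P' = [7102/1343 -6956/1343; -6956/1343 7108/1343]

x̄ = F·x = [-6, -6]
P̄ = F·P·Fᵀ + Q = [41 32; 32 44]
y = z − H·x̄ = [-35]
S = H·P̄·Hᵀ + R = [1343]
K = P̄·Hᵀ·S⁻¹ = [-219/1343; -228/1343]
x' = x̄ + K·y = [-393/1343, -78/1343]
P' = (I − K·H)·P̄ = [7102/1343 -6956/1343; -6956/1343 7108/1343]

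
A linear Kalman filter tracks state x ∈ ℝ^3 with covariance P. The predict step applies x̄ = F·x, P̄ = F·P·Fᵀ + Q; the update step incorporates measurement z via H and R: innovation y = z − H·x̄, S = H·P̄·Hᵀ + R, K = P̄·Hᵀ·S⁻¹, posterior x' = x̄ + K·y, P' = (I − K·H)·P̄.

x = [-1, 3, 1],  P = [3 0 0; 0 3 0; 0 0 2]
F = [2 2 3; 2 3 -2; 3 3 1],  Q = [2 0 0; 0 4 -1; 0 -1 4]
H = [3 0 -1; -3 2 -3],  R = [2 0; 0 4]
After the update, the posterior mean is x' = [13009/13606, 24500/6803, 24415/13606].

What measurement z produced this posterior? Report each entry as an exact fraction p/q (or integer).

z = [1, -1]

x̄ = F·x = [7, 5, 7]
P̄ = F·P·Fᵀ + Q = [44 18 42; 18 51 40; 42 40 60]
S = H·P̄·Hᵀ + R = [206 -440; -440 1204]
K = P̄·Hᵀ·S⁻¹ = [1335/6803 -1533/13606; -1853/6803 -1084/6803; -2497/6803 -4379/13606]
x' − x̄ = [-82233/13606, -9515/6803, -70827/13606] = K·y
y = (KᵀK)⁻¹·Kᵀ·(x' − x̄) = [-13, 31]
z = y + H·x̄ = [-13, 31] + [14, -32] = [1, -1]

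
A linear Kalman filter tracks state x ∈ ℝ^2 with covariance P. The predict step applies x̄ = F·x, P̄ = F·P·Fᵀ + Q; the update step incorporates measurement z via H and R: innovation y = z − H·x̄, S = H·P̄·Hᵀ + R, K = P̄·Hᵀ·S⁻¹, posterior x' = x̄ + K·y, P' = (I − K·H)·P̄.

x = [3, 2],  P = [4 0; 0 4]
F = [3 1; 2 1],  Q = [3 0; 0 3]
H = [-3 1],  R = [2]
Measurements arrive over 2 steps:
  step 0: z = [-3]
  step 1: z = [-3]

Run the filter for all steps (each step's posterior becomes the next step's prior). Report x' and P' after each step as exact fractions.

step 0: x' = [231/122, 5/2], P' = [291/244 11/4; 11/4 31/4]
step 1: x' = [78615/48419, 83144/48419], P' = [63967/48419 150277/48419; 150277/48419 421821/48419]

step 0: x̄ = F·x = [11, 8]
step 0: P̄ = F·P·Fᵀ + Q = [43 28; 28 23]
step 0: y = z − H·x̄ = [22]
step 0: S = H·P̄·Hᵀ + R = [244]
step 0: K = P̄·Hᵀ·S⁻¹ = [-101/244; -1/4]
step 0: x' = x̄ + K·y = [231/122, 5/2]
step 0: P' = (I − K·H)·P̄ = [291/244 11/4; 11/4 31/4]
step 1: x̄ = F·x = [499/61, 767/122]
step 1: P̄ = F·P·Fᵀ + Q = [2317/61 1748/61; 1748/61 6471/244]
step 1: y = z − H·x̄ = [1861/122]
step 1: S = H·P̄·Hᵀ + R = [48419/244]
step 1: K = P̄·Hᵀ·S⁻¹ = [-20812/48419; -14505/48419]
step 1: x' = x̄ + K·y = [78615/48419, 83144/48419]
step 1: P' = (I − K·H)·P̄ = [63967/48419 150277/48419; 150277/48419 421821/48419]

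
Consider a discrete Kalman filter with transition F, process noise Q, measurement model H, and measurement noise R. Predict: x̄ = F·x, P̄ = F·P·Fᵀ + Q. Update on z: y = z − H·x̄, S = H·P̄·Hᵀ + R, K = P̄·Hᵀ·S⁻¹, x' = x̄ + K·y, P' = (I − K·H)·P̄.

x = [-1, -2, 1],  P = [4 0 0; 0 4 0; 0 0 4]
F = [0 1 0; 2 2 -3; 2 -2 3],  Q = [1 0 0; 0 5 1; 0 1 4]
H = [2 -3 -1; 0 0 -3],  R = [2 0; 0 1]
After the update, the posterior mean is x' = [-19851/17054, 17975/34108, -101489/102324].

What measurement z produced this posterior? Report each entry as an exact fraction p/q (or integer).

x̄ = F·x = [-2, -9, 5]
P̄ = F·P·Fᵀ + Q = [5 8 -8; 8 73 -35; -8 -35 72]
S = H·P̄·Hᵀ + R = [477 -51; -51 649]
K = P̄·Hᵀ·S⁻¹ = [-445/51162 619/17054; -34559/102324 4613/34108; 17/306972 -34055/102324]
x' − x̄ = [14257/17054, 324947/34108, -613109/102324] = K·y
y = (KᵀK)⁻¹·Kᵀ·(x' − x̄) = [-21, 18]
z = y + H·x̄ = [-21, 18] + [18, -15] = [-3, 3]

z = [-3, 3]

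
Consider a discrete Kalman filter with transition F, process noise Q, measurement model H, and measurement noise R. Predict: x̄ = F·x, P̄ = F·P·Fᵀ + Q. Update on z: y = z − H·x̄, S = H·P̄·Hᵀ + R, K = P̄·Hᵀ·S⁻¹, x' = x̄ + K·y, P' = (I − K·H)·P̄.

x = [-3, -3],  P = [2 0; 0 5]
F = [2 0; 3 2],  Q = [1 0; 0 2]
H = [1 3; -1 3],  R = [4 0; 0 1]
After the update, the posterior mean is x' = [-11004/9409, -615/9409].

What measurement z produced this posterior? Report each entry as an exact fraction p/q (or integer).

z = [-1, 1]

x̄ = F·x = [-6, -15]
P̄ = F·P·Fᵀ + Q = [9 12; 12 40]
S = H·P̄·Hᵀ + R = [445 351; 351 298]
K = P̄·Hᵀ·S⁻¹ = [3933/9409 -3780/9409; 1428/9409 1728/9409]
x' − x̄ = [45450/9409, 140520/9409] = K·y
y = (KᵀK)⁻¹·Kᵀ·(x' − x̄) = [50, 40]
z = y + H·x̄ = [50, 40] + [-51, -39] = [-1, 1]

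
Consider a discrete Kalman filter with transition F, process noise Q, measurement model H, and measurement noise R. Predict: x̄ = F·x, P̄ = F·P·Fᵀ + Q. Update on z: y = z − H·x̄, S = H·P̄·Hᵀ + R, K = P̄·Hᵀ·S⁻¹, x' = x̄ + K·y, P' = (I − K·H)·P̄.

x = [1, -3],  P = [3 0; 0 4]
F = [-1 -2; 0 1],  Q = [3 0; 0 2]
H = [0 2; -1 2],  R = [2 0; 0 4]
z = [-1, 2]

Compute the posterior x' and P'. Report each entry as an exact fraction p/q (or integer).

x̄ = F·x = [5, -3]
P̄ = F·P·Fᵀ + Q = [22 -8; -8 6]
y = z − H·x̄ = [5, 13]
S = H·P̄·Hᵀ + R = [26 40; 40 82]
K = P̄·Hᵀ·S⁻¹ = [52/133 -87/133; 46/133 10/133]
x' = x̄ + K·y = [-206/133, -39/133]
P' = (I − K·H)·P̄ = [452/133 52/133; 52/133 46/133]

x' = [-206/133, -39/133]
P' = [452/133 52/133; 52/133 46/133]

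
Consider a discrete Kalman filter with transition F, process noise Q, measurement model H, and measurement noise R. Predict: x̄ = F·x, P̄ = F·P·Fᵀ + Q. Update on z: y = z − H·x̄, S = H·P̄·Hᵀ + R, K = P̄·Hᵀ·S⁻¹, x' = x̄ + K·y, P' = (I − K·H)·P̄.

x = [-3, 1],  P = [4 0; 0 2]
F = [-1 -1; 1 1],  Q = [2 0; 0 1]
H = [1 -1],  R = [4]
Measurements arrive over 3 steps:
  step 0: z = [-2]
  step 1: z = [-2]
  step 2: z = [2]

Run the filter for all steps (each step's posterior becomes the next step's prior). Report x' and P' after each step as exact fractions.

step 0: x' = [-22/31, 16/31], P' = [52/31 -4/31; -4/31 48/31]
step 1: x' = [-158/195, 80/117], P' = [106/65 -2/39; -2/39 166/117]
step 2: x' = [9458/10991, -8436/10991], P' = [17918/10991 -554/10991; -554/10991 15578/10991]

step 0: x̄ = F·x = [2, -2]
step 0: P̄ = F·P·Fᵀ + Q = [8 -6; -6 7]
step 0: y = z − H·x̄ = [-6]
step 0: S = H·P̄·Hᵀ + R = [31]
step 0: K = P̄·Hᵀ·S⁻¹ = [14/31; -13/31]
step 0: x' = x̄ + K·y = [-22/31, 16/31]
step 0: P' = (I − K·H)·P̄ = [52/31 -4/31; -4/31 48/31]
step 1: x̄ = F·x = [6/31, -6/31]
step 1: P̄ = F·P·Fᵀ + Q = [154/31 -92/31; -92/31 123/31]
step 1: y = z − H·x̄ = [-74/31]
step 1: S = H·P̄·Hᵀ + R = [585/31]
step 1: K = P̄·Hᵀ·S⁻¹ = [82/195; -43/117]
step 1: x' = x̄ + K·y = [-158/195, 80/117]
step 1: P' = (I − K·H)·P̄ = [106/65 -2/39; -2/39 166/117]
step 2: x̄ = F·x = [74/585, -74/585]
step 2: P̄ = F·P·Fᵀ + Q = [2894/585 -1724/585; -1724/585 2309/585]
step 2: y = z − H·x̄ = [1022/585]
step 2: S = H·P̄·Hᵀ + R = [10991/585]
step 2: K = P̄·Hᵀ·S⁻¹ = [4618/10991; -4033/10991]
step 2: x' = x̄ + K·y = [9458/10991, -8436/10991]
step 2: P' = (I − K·H)·P̄ = [17918/10991 -554/10991; -554/10991 15578/10991]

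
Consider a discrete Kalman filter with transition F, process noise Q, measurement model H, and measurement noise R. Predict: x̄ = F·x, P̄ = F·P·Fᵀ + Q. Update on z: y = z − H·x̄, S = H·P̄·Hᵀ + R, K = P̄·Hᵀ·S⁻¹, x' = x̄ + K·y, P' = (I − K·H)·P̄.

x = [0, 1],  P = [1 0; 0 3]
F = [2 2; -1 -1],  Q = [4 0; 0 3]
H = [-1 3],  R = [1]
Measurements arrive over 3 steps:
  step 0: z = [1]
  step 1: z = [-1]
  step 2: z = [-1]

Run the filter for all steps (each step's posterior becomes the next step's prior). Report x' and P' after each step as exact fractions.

step 0: x̄ = F·x = [2, -1]
step 0: P̄ = F·P·Fᵀ + Q = [20 -8; -8 7]
step 0: y = z − H·x̄ = [6]
step 0: S = H·P̄·Hᵀ + R = [132]
step 0: K = P̄·Hᵀ·S⁻¹ = [-1/3; 29/132]
step 0: x' = x̄ + K·y = [0, 7/22]
step 0: P' = (I − K·H)·P̄ = [16/3 5/3; 5/3 83/132]
step 1: x̄ = F·x = [7/11, -7/22]
step 1: P̄ = F·P·Fᵀ + Q = [453/11 -409/22; -409/22 541/44]
step 1: y = z − H·x̄ = [13/22]
step 1: S = H·P̄·Hᵀ + R = [11633/44]
step 1: K = P̄·Hᵀ·S⁻¹ = [-4266/11633; 2441/11633]
step 1: x' = x̄ + K·y = [4882/11633, -2259/11633]
step 1: P' = (I − K·H)·P̄ = [65460/11633 20398/11633; 20398/11633 7613/11633]
step 2: x̄ = F·x = [5246/11633, -2623/11633]
step 2: P̄ = F·P·Fᵀ + Q = [502008/11633 -227738/11633; -227738/11633 148768/11633]
step 2: y = z − H·x̄ = [1482/11633]
step 2: S = H·P̄·Hᵀ + R = [3218981/11633]
step 2: K = P̄·Hᵀ·S⁻¹ = [-1185222/3218981; 674042/3218981]
step 2: x' = x̄ + K·y = [1300634/3218981, -639943/3218981]
step 2: P' = (I − K·H)·P̄ = [18155508/3218981 5656762/3218981; 5656762/3218981 2110268/3218981]

step 0: x' = [0, 7/22], P' = [16/3 5/3; 5/3 83/132]
step 1: x' = [4882/11633, -2259/11633], P' = [65460/11633 20398/11633; 20398/11633 7613/11633]
step 2: x' = [1300634/3218981, -639943/3218981], P' = [18155508/3218981 5656762/3218981; 5656762/3218981 2110268/3218981]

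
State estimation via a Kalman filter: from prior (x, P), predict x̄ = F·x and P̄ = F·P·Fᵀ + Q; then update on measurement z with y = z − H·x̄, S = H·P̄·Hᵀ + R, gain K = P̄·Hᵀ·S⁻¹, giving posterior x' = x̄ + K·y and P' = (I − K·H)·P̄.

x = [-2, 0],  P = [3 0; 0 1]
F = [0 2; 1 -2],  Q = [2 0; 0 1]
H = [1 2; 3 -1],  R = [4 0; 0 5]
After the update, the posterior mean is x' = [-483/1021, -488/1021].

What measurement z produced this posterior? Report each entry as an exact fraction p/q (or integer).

x̄ = F·x = [0, -2]
P̄ = F·P·Fᵀ + Q = [6 -4; -4 8]
S = H·P̄·Hᵀ + R = [26 -18; -18 91]
K = P̄·Hᵀ·S⁻¹ = [107/1021 268/1021; 366/1021 -152/1021]
x' − x̄ = [-483/1021, 1554/1021] = K·y
y = (KᵀK)⁻¹·Kᵀ·(x' − x̄) = [3, -3]
z = y + H·x̄ = [3, -3] + [-4, 2] = [-1, -1]

z = [-1, -1]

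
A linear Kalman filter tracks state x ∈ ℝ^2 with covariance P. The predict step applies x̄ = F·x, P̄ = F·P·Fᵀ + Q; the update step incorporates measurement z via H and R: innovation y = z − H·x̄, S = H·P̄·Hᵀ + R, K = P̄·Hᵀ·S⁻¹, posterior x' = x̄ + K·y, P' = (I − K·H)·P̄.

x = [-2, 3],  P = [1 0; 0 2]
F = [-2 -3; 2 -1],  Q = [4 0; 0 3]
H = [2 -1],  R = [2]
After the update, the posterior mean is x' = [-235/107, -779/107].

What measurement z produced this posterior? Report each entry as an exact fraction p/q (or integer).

z = [3]

x̄ = F·x = [-5, -7]
P̄ = F·P·Fᵀ + Q = [26 2; 2 9]
S = H·P̄·Hᵀ + R = [107]
K = P̄·Hᵀ·S⁻¹ = [50/107; -5/107]
x' − x̄ = [300/107, -30/107] = K·y
y = (KᵀK)⁻¹·Kᵀ·(x' − x̄) = [6]
z = y + H·x̄ = [6] + [-3] = [3]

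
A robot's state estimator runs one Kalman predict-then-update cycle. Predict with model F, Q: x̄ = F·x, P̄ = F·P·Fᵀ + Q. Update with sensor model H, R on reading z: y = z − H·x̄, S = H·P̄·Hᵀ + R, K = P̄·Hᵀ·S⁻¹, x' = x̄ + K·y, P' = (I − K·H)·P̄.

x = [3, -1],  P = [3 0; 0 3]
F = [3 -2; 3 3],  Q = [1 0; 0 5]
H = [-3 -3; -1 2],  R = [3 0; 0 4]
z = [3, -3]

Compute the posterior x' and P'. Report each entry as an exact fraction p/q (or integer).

x̄ = F·x = [11, 6]
P̄ = F·P·Fᵀ + Q = [40 9; 9 59]
y = z − H·x̄ = [54, -4]
S = H·P̄·Hᵀ + R = [1056 -261; -261 244]
K = P̄·Hᵀ·S⁻¹ = [-13870/63181 -20533/63181; -7109/63181 20620/63181]
x' = x̄ + K·y = [28143/63181, -87280/63181]
P' = (I − K·H)·P̄ = [36624/63181 -22754/63181; -22754/63181 29863/63181]

x' = [28143/63181, -87280/63181]
P' = [36624/63181 -22754/63181; -22754/63181 29863/63181]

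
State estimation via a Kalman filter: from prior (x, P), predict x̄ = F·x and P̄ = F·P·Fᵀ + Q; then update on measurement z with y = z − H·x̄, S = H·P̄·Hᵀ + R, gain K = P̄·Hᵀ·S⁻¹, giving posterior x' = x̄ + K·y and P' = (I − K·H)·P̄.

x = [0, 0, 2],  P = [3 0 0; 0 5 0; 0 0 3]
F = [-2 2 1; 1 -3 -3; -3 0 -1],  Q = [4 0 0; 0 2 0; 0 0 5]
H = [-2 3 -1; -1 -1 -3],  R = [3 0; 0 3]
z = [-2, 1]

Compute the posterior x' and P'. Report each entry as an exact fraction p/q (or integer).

x' = [-126991/634954, -260193/317477, -5539/317477]
P' = [1754391/634954 401070/317477 -408720/317477; 401070/317477 276744/317477 -185775/317477; -408720/317477 -185775/317477 284070/317477]

x̄ = F·x = [2, -6, -2]
P̄ = F·P·Fᵀ + Q = [39 -45 15; -45 77 0; 15 0 35]
y = z − H·x̄ = [18, -9]
S = H·P̄·Hᵀ + R = [1487 102; 102 434]
K = P̄·Hᵀ·S⁻¹ = [-47487/317477 -34737/634954; 71289/317477 -40163/317477; -7985/317477 -85905/317477]
x' = x̄ + K·y = [-126991/634954, -260193/317477, -5539/317477]
P' = (I − K·H)·P̄ = [1754391/634954 401070/317477 -408720/317477; 401070/317477 276744/317477 -185775/317477; -408720/317477 -185775/317477 284070/317477]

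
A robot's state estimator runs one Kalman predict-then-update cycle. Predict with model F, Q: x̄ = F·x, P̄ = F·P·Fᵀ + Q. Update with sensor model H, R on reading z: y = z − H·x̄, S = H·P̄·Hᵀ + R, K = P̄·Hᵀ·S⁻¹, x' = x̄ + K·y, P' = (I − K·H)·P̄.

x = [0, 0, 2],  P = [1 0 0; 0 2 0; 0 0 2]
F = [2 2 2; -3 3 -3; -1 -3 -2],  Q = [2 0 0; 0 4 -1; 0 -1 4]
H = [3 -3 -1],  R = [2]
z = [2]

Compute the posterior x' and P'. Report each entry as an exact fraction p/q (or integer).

x̄ = F·x = [4, -6, -4]
P̄ = F·P·Fᵀ + Q = [22 -6 -22; -6 49 -4; -22 -4 31]
y = z − H·x̄ = [-32]
S = H·P̄·Hᵀ + R = [888]
K = P̄·Hᵀ·S⁻¹ = [53/444; -161/888; -85/888]
x' = x̄ + K·y = [20/111, -22/111, -104/111]
P' = (I − K·H)·P̄ = [2075/222 5869/444 -5263/444; 5869/444 17591/888 -17237/888; -5263/444 -17237/888 20303/888]

x' = [20/111, -22/111, -104/111]
P' = [2075/222 5869/444 -5263/444; 5869/444 17591/888 -17237/888; -5263/444 -17237/888 20303/888]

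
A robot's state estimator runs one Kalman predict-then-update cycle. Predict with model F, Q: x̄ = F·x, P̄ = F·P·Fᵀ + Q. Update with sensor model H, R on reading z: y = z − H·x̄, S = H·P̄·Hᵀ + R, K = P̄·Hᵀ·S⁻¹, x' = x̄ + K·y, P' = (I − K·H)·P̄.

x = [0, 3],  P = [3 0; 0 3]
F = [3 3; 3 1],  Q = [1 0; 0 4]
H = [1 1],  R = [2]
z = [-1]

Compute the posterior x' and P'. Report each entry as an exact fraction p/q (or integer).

x' = [284/163, -421/163]
P' = [684/163 -502/163; -502/163 642/163]

x̄ = F·x = [9, 3]
P̄ = F·P·Fᵀ + Q = [55 36; 36 34]
y = z − H·x̄ = [-13]
S = H·P̄·Hᵀ + R = [163]
K = P̄·Hᵀ·S⁻¹ = [91/163; 70/163]
x' = x̄ + K·y = [284/163, -421/163]
P' = (I − K·H)·P̄ = [684/163 -502/163; -502/163 642/163]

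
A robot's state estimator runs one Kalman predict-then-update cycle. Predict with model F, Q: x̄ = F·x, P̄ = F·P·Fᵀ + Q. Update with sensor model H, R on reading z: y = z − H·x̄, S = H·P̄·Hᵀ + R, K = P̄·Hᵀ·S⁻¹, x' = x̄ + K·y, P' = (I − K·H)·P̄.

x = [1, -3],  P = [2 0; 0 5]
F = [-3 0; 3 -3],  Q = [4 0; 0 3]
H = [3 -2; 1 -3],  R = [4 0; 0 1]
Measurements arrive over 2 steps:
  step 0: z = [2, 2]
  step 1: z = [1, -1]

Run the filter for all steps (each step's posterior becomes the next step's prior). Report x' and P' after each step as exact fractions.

step 0: x̄ = F·x = [-3, 12]
step 0: P̄ = F·P·Fᵀ + Q = [22 -18; -18 66]
step 0: y = z − H·x̄ = [35, 41]
step 0: S = H·P̄·Hᵀ + R = [682 660; 660 725]
step 0: K = P̄·Hᵀ·S⁻¹ = [2379/5885 -704/2675; 771/5885 -1116/2675]
step 0: x' = x̄ + K·y = [10546/29425, -15291/29425]
step 0: P' = (I − K·H)·P̄ = [22604/29425 10116/29425; 10116/29425 7464/29425]
step 1: x̄ = F·x = [-31638/29425, 77511/29425]
step 1: P̄ = F·P·Fᵀ + Q = [321136/29425 -112392/29425; -112392/29425 176799/29425]
step 1: y = z − H·x̄ = [279361/29425, 234746/29425]
step 1: S = H·P̄·Hᵀ + R = [5063824/29425 3260514/29425; 3260514/29425 2616104/29425]
step 1: K = P̄·Hᵀ·S⁻¹ = [8173308/22230575 -4592528/22230575; 4905453/44461150 -8519049/22230575]
step 1: x' = x̄ + K·y = [17056754/22230575, 27765339/44461150]
step 1: P' = (I − K·H)·P̄ = [15323536/22230575 6638688/22230575; 6638688/22230575 5052579/22230575]

step 0: x' = [10546/29425, -15291/29425], P' = [22604/29425 10116/29425; 10116/29425 7464/29425]
step 1: x' = [17056754/22230575, 27765339/44461150], P' = [15323536/22230575 6638688/22230575; 6638688/22230575 5052579/22230575]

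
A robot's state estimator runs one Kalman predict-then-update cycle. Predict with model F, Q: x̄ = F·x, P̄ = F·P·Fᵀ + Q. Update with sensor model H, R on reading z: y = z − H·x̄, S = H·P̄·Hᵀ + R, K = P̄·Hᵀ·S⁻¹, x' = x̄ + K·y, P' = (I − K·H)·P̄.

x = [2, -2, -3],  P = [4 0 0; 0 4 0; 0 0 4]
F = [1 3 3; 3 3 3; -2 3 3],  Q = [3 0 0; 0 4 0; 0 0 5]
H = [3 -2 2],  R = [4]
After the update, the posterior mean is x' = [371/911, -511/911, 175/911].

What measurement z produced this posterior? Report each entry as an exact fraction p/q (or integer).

x̄ = F·x = [-13, -9, -19]
P̄ = F·P·Fᵀ + Q = [79 84 64; 84 112 48; 64 48 93]
S = H·P̄·Hᵀ + R = [911]
K = P̄·Hᵀ·S⁻¹ = [197/911; 124/911; 282/911]
x' − x̄ = [12214/911, 7688/911, 17484/911] = K·y
y = (KᵀK)⁻¹·Kᵀ·(x' − x̄) = [62]
z = y + H·x̄ = [62] + [-59] = [3]

z = [3]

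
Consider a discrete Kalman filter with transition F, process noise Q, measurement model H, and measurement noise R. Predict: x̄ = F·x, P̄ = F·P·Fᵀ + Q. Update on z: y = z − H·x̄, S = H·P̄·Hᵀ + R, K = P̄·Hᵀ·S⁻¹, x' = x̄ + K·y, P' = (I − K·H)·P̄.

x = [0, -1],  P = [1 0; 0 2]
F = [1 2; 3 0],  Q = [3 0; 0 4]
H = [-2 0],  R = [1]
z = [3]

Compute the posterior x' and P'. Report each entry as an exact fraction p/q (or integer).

x̄ = F·x = [-2, 0]
P̄ = F·P·Fᵀ + Q = [12 3; 3 13]
y = z − H·x̄ = [-1]
S = H·P̄·Hᵀ + R = [49]
K = P̄·Hᵀ·S⁻¹ = [-24/49; -6/49]
x' = x̄ + K·y = [-74/49, 6/49]
P' = (I − K·H)·P̄ = [12/49 3/49; 3/49 601/49]

x' = [-74/49, 6/49]
P' = [12/49 3/49; 3/49 601/49]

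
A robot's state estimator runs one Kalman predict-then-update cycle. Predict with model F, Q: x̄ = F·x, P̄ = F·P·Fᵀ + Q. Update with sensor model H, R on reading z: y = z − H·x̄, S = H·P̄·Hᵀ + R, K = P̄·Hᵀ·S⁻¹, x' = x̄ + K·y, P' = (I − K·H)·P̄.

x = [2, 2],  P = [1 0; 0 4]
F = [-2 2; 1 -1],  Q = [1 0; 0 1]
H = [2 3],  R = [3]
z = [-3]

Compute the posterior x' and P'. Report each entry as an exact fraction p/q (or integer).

x̄ = F·x = [0, 0]
P̄ = F·P·Fᵀ + Q = [21 -10; -10 6]
y = z − H·x̄ = [-3]
S = H·P̄·Hᵀ + R = [21]
K = P̄·Hᵀ·S⁻¹ = [4/7; -2/21]
x' = x̄ + K·y = [-12/7, 2/7]
P' = (I − K·H)·P̄ = [99/7 -62/7; -62/7 122/21]

x' = [-12/7, 2/7]
P' = [99/7 -62/7; -62/7 122/21]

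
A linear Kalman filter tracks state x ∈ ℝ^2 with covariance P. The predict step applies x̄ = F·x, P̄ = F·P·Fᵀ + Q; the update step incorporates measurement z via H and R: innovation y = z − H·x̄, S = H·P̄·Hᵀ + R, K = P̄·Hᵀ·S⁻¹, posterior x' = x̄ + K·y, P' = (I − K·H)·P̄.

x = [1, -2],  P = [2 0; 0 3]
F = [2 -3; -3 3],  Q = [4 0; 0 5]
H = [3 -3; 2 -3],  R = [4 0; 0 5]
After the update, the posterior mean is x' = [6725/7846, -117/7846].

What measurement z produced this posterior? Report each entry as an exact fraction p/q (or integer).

z = [3, 1]

x̄ = F·x = [8, -9]
P̄ = F·P·Fᵀ + Q = [39 -39; -39 50]
S = H·P̄·Hᵀ + R = [1507 1269; 1269 1079]
K = P̄·Hᵀ·S⁻¹ = [5031/15692 -3081/15692; 1239/15692 -4773/15692]
x' − x̄ = [-56043/7846, 70497/7846] = K·y
y = (KᵀK)⁻¹·Kᵀ·(x' − x̄) = [-48, -42]
z = y + H·x̄ = [-48, -42] + [51, 43] = [3, 1]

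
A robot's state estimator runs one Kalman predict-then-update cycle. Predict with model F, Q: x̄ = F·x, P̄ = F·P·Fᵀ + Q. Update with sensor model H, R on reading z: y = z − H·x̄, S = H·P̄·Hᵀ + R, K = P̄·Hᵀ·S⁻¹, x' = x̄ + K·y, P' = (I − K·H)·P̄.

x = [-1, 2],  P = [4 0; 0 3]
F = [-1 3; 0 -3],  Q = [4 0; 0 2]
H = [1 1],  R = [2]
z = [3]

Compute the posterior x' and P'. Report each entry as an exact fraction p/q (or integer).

x' = [25/3, -17/3]
P' = [89/3 -85/3; -85/3 86/3]

x̄ = F·x = [7, -6]
P̄ = F·P·Fᵀ + Q = [35 -27; -27 29]
y = z − H·x̄ = [2]
S = H·P̄·Hᵀ + R = [12]
K = P̄·Hᵀ·S⁻¹ = [2/3; 1/6]
x' = x̄ + K·y = [25/3, -17/3]
P' = (I − K·H)·P̄ = [89/3 -85/3; -85/3 86/3]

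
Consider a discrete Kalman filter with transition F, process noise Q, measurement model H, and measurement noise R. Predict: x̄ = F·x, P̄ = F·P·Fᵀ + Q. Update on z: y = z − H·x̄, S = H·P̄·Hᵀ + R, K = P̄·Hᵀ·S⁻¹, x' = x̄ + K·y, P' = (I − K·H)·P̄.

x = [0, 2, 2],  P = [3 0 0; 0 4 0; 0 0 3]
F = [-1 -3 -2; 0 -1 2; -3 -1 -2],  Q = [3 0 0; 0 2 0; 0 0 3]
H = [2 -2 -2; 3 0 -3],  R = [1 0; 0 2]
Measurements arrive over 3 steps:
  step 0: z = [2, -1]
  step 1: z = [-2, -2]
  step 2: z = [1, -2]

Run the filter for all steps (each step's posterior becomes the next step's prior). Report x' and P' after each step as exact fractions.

step 0: x' = [-131315/20324, -6352/5081, -124933/20324], P' = [804231/20324 42/5081 802509/20324; 42/5081 2338/5081 -1058/5081; 802509/20324 -1058/5081 805239/20324]
step 1: x' = [3129730419/515585774, 66873784/257792887, 3481210949/515585774], P' = [5059203665/257792887 -173921879/257792887 5142295116/257792887; -173921879/257792887 119626220/257792887 -231065617/257792887; 5142295116/257792887 -231065617/257792887 5282595105/257792887]
step 2: x' = [-8638240867231/7093551882772, -3700636842209/3546775941386, -4156781794417/7093551882772], P' = [124661784426777/7093551882772 -2219691384939/3546775941386 126756297644755/7093551882772; -2219691384939/3546775941386 821524481823/1773387970693 -3004293857605/3546775941386; 126756297644755/7093551882772 -3004293857605/3546775941386 130423161633593/7093551882772]

step 0: x̄ = F·x = [-10, 2, -6]
step 0: P̄ = F·P·Fᵀ + Q = [54 0 33; 0 18 -8; 33 -8 46]
step 0: y = z − H·x̄ = [14, 11]
step 0: S = H·P̄·Hᵀ + R = [145 156; 156 308]
step 0: K = P̄·Hᵀ·S⁻¹ = [777/5081 2583/20324; -2476/5081 1650/5081; 751/5081 -4095/20324]
step 0: x' = x̄ + K·y = [-131315/20324, -6352/5081, -124933/20324]
step 0: P' = (I − K·H)·P̄ = [804231/20324 42/5081 802509/20324; 42/5081 2338/5081 -1058/5081; 802509/20324 -1058/5081 805239/20324]
step 1: x̄ = F·x = [457405/20324, -112229/10162, 669219/20324]
step 1: P̄ = F·P·Fᵀ + Q = [7330587/20324 -2390411/10162 12049601/20324; -2390411/10162 821971/5081 -4013077/10162; 12049601/20324 -4013077/10162 20143547/20324]
step 1: y = z − H·x̄ = [-16484/5081, 297397/10162]
step 1: S = H·P̄·Hᵀ + R = [177233/5081 194400/5081; 194400/5081 7603759/5081]
step 1: K = P̄·Hᵀ·S⁻¹ = [181660856/257792887 -249274353/515585774; -124964964/257792887 85715607/257792887; 181531256/257792887 -420899967/515585774]
step 1: x' = x̄ + K·y = [3129730419/515585774, 66873784/257792887, 3481210949/515585774]
step 1: P' = (I − K·H)·P̄ = [5059203665/257792887 -173921879/257792887 5142295116/257792887; -173921879/257792887 119626220/257792887 -231065617/257792887; 5142295116/257792887 -231065617/257792887 5282595105/257792887]
step 2: x̄ = F·x = [-10493395021/515585774, 3414337165/257792887, -16485360723/515585774]
step 2: P̄ = F·P·Fᵀ + Q = [44792460512/257792887 -30305751403/257792887 74217487277/257792887; -30305751403/257792887 22689854882/257792887 -52386290533/257792887; 74217487277/257792887 -52386290533/257792887 127295965936/257792887]
step 2: y = z − H·x̄ = [1094501515/257792887, -9503534327/257792887]
step 2: S = H·P̄·Hᵀ + R = [8986706951/257792887 9437476584/257792887; 9437476584/257792887 213396652820/257792887]
step 2: K = P̄·Hᵀ·S⁻¹ = [1172434775950/1773387970693 -3141769826967/7093551882772; -858446490980/1773387970693 1176903708999/3546775941386; 1170861863186/1773387970693 -5500295983257/7093551882772]
step 2: x' = x̄ + K·y = [-8638240867231/7093551882772, -3700636842209/3546775941386, -4156781794417/7093551882772]
step 2: P' = (I − K·H)·P̄ = [124661784426777/7093551882772 -2219691384939/3546775941386 126756297644755/7093551882772; -2219691384939/3546775941386 821524481823/1773387970693 -3004293857605/3546775941386; 126756297644755/7093551882772 -3004293857605/3546775941386 130423161633593/7093551882772]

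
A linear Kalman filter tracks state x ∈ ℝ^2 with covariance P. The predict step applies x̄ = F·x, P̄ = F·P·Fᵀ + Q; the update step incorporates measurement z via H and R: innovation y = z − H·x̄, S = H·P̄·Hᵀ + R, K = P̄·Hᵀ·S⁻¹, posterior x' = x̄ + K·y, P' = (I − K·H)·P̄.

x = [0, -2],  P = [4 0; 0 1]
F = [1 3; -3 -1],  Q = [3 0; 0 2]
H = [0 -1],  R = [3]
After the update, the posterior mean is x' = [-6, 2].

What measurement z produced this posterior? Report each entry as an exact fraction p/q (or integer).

x̄ = F·x = [-6, 2]
P̄ = F·P·Fᵀ + Q = [16 -15; -15 39]
S = H·P̄·Hᵀ + R = [42]
K = P̄·Hᵀ·S⁻¹ = [5/14; -13/14]
x' − x̄ = [0, 0] = K·y
y = (KᵀK)⁻¹·Kᵀ·(x' − x̄) = [0]
z = y + H·x̄ = [0] + [-2] = [-2]

z = [-2]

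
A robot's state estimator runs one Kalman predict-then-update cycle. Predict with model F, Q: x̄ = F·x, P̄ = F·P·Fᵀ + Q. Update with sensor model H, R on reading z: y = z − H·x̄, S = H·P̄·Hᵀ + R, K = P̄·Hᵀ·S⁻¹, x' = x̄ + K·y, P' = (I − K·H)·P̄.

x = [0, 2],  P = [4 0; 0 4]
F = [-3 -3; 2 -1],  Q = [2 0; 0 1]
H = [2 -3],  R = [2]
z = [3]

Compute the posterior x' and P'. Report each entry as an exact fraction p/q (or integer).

x̄ = F·x = [-6, -2]
P̄ = F·P·Fᵀ + Q = [74 -12; -12 21]
y = z − H·x̄ = [9]
S = H·P̄·Hᵀ + R = [631]
K = P̄·Hᵀ·S⁻¹ = [184/631; -87/631]
x' = x̄ + K·y = [-2130/631, -2045/631]
P' = (I − K·H)·P̄ = [12838/631 8436/631; 8436/631 5682/631]

x' = [-2130/631, -2045/631]
P' = [12838/631 8436/631; 8436/631 5682/631]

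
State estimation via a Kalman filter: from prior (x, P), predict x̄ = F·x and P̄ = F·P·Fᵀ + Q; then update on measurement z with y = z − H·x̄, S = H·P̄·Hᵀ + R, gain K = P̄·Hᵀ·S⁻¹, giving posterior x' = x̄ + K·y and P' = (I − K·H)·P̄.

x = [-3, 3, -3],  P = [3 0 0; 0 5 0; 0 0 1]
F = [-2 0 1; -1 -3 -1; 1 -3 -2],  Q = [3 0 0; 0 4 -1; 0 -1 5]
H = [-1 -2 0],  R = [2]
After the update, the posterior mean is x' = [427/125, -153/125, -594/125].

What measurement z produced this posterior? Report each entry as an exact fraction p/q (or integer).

z = [-1]

x̄ = F·x = [3, -3, -6]
P̄ = F·P·Fᵀ + Q = [16 5 -8; 5 53 43; -8 43 57]
S = H·P̄·Hᵀ + R = [250]
K = P̄·Hᵀ·S⁻¹ = [-13/125; -111/250; -39/125]
x' − x̄ = [52/125, 222/125, 156/125] = K·y
y = (KᵀK)⁻¹·Kᵀ·(x' − x̄) = [-4]
z = y + H·x̄ = [-4] + [3] = [-1]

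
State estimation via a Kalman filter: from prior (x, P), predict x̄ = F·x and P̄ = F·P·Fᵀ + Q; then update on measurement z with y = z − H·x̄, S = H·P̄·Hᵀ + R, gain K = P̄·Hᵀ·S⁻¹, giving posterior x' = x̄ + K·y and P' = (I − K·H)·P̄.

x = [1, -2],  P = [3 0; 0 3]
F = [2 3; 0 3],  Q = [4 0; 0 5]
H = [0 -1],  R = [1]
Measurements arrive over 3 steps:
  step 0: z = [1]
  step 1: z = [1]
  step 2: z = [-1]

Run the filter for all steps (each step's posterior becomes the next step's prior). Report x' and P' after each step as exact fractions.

step 0: x̄ = F·x = [-4, -6]
step 0: P̄ = F·P·Fᵀ + Q = [43 27; 27 32]
step 0: y = z − H·x̄ = [-5]
step 0: S = H·P̄·Hᵀ + R = [33]
step 0: K = P̄·Hᵀ·S⁻¹ = [-9/11; -32/33]
step 0: x' = x̄ + K·y = [1/11, -38/33]
step 0: P' = (I − K·H)·P̄ = [230/11 9/11; 9/11 32/33]
step 1: x̄ = F·x = [-36/11, -38/11]
step 1: P̄ = F·P·Fᵀ + Q = [1168/11 150/11; 150/11 151/11]
step 1: y = z − H·x̄ = [-27/11]
step 1: S = H·P̄·Hᵀ + R = [162/11]
step 1: K = P̄·Hᵀ·S⁻¹ = [-25/27; -151/162]
step 1: x' = x̄ + K·y = [-1, -7/6]
step 1: P' = (I − K·H)·P̄ = [842/9 25/27; 25/27 151/162]
step 2: x̄ = F·x = [-11/2, -7/2]
step 2: P̄ = F·P·Fᵀ + Q = [7159/18 251/18; 251/18 241/18]
step 2: y = z − H·x̄ = [-9/2]
step 2: S = H·P̄·Hᵀ + R = [259/18]
step 2: K = P̄·Hᵀ·S⁻¹ = [-251/259; -241/259]
step 2: x' = x̄ + K·y = [-295/259, 178/259]
step 2: P' = (I − K·H)·P̄ = [99510/259 251/259; 251/259 241/259]

step 0: x' = [1/11, -38/33], P' = [230/11 9/11; 9/11 32/33]
step 1: x' = [-1, -7/6], P' = [842/9 25/27; 25/27 151/162]
step 2: x' = [-295/259, 178/259], P' = [99510/259 251/259; 251/259 241/259]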